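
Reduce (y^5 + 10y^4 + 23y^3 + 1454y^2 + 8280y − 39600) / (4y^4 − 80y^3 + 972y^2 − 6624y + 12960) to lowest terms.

Repeated division with remainder:
  y^5 + 10y^4 + 23y^3 + 1454y^2 + 8280y − 39600 = ((1/4)y + 15/2)(4y^4 − 80y^3 + 972y^2 − 6624y + 12960) + (380y^3 − 4180y^2 + 54720y − 136800)
  4y^4 − 80y^3 + 972y^2 − 6624y + 12960 = ((1/95)y − 9/95)(380y^3 − 4180y^2 + 54720y − 136800) + (0)
Last nonzero remainder: 380y^3 − 4180y^2 + 54720y − 136800. Dividing through by 380 gives the monic gcd y^3 − 11y^2 + 144y − 360.
Cancel y^3 − 11y^2 + 144y − 360 from numerator and denominator to get the reduced form.

(y^2 + 21y + 110)/(4y − 36)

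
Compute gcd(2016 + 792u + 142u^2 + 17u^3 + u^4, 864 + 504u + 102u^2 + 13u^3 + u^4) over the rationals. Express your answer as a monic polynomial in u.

By polynomial division,
  u^4 + 17u^3 + 142u^2 + 792u + 2016 = (u^4 + 13u^3 + 102u^2 + 504u + 864) + (4u^3 + 40u^2 + 288u + 1152)
  u^4 + 13u^3 + 102u^2 + 504u + 864 = ((1/4)u + 3/4)(4u^3 + 40u^2 + 288u + 1152) + (0)
Last nonzero remainder: 4u^3 + 40u^2 + 288u + 1152. Dividing through by 4 gives the monic gcd u^3 + 10u^2 + 72u + 288.

288 + 72u + 10u^2 + u^3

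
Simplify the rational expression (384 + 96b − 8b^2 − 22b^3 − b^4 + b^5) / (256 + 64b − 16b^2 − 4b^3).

Repeated division with remainder:
  b^5 − b^4 − 22b^3 − 8b^2 + 96b + 384 = (−(1/4)b^2 + (5/4)b − 7/2)(−4b^3 − 16b^2 + 64b + 256) + (−80b^2 + 1280)
  −4b^3 − 16b^2 + 64b + 256 = ((1/20)b + 1/5)(−80b^2 + 1280) + (0)
Last nonzero remainder: −80b^2 + 1280. Dividing through by −80 gives the monic gcd b^2 − 16.
Cancel b^2 − 16 from numerator and denominator to get the reduced form.

(24 + 6b + b^2 − b^3)/(16 + 4b)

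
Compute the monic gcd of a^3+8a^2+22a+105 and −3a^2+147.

Euclidean algorithm in ℚ[a]:
  a^3+8a^2+22a+105 = (−(1/3)a−8/3)(−3a^2+147) + (71a+497)
  −3a^2+147 = (−(3/71)a+21/71)(71a+497) + (0)
Last nonzero remainder: 71a+497. Dividing through by 71 gives the monic gcd a+7.

a+7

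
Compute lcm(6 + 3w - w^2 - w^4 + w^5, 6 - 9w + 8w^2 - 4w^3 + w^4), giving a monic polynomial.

Euclidean algorithm in ℚ[w]:
  w^5 - w^4 - w^2 + 3w + 6 = (w + 3)(w^4 - 4w^3 + 8w^2 - 9w + 6) + (4w^3 - 16w^2 + 24w - 12)
  w^4 - 4w^3 + 8w^2 - 9w + 6 = ((1/4)w)(4w^3 - 16w^2 + 24w - 12) + (2w^2 - 6w + 6)
  4w^3 - 16w^2 + 24w - 12 = (2w - 2)(2w^2 - 6w + 6) + (0)
Last nonzero remainder: 2w^2 - 6w + 6. Dividing through by 2 gives the monic gcd w^2 - 3w + 3.
Then lcm(f, g) = f·g / gcd(f, g); expanding and making the result monic gives the answer.

12 + w^2 + 4w^3 - 3w^4 + 3w^5 - 2w^6 + w^7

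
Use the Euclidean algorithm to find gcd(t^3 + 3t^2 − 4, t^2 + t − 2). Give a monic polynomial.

t^2 + t − 2

Repeated division with remainder:
  t^3 + 3t^2 − 4 = (t + 2)(t^2 + t − 2) + (0)
The last nonzero remainder t^2 + t − 2 is already monic.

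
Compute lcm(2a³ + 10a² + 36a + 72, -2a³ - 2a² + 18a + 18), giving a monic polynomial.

a⁵ + 3a⁴ + 5a³ - 15a² - 126a - 108

Apply the Euclidean algorithm:
  2a³ + 10a² + 36a + 72 = (-1)(-2a³ - 2a² + 18a + 18) + (8a² + 54a + 90)
  -2a³ - 2a² + 18a + 18 = (-(1/4)a + 23/16)(8a² + 54a + 90) + (-(297/8)a - 891/8)
  8a² + 54a + 90 = (-(64/297)a - 80/99)(-(297/8)a - 891/8) + (0)
Last nonzero remainder: -(297/8)a - 891/8. Dividing through by -297/8 gives the monic gcd a + 3.
Then lcm(f, g) = f·g / gcd(f, g); expanding and making the result monic gives the answer.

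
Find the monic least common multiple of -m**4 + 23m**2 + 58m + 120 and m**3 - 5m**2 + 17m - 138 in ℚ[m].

By polynomial division,
  -m**4 + 23m**2 + 58m + 120 = (-m - 5)(m**3 - 5m**2 + 17m - 138) + (15m**2 + 5m - 570)
  m**3 - 5m**2 + 17m - 138 = ((1/15)m - 16/45)(15m**2 + 5m - 570) + ((511/9)m - 1022/3)
  15m**2 + 5m - 570 = ((135/511)m + 855/511)((511/9)m - 1022/3) + (0)
Last nonzero remainder: (511/9)m - 1022/3. Dividing through by 511/9 gives the monic gcd m - 6.
Then lcm(f, g) = f·g / gcd(f, g); expanding and making the result monic gives the answer.

m**6 + m**5 - 81m**3 - 707m**2 - 1454m - 2760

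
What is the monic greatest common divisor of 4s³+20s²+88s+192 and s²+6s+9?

Apply the Euclidean algorithm:
  4s³+20s²+88s+192 = (4s−4)(s²+6s+9) + (76s+228)
  s²+6s+9 = ((1/76)s+3/76)(76s+228) + (0)
Last nonzero remainder: 76s+228. Dividing through by 76 gives the monic gcd s+3.

s+3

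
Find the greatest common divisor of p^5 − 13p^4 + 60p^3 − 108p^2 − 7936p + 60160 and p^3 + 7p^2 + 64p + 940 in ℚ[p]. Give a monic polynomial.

Euclidean algorithm in ℚ[p]:
  p^5 − 13p^4 + 60p^3 − 108p^2 − 7936p + 60160 = (p^2 − 20p + 136)(p^3 + 7p^2 + 64p + 940) + (−720p^2 + 2160p − 67680)
  p^3 + 7p^2 + 64p + 940 = (−(1/720)p − 1/72)(−720p^2 + 2160p − 67680) + (0)
Last nonzero remainder: −720p^2 + 2160p − 67680. Dividing through by −720 gives the monic gcd p^2 − 3p + 94.

p^2 − 3p + 94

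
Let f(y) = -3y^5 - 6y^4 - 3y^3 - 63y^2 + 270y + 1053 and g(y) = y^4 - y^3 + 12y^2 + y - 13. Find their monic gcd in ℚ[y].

By polynomial division,
  -3y^5 - 6y^4 - 3y^3 - 63y^2 + 270y + 1053 = (-3y - 9)(y^4 - y^3 + 12y^2 + y - 13) + (24y^3 + 48y^2 + 240y + 936)
  y^4 - y^3 + 12y^2 + y - 13 = ((1/24)y - 1/8)(24y^3 + 48y^2 + 240y + 936) + (8y^2 - 8y + 104)
  24y^3 + 48y^2 + 240y + 936 = (3y + 9)(8y^2 - 8y + 104) + (0)
Last nonzero remainder: 8y^2 - 8y + 104. Dividing through by 8 gives the monic gcd y^2 - y + 13.

y^2 - y + 13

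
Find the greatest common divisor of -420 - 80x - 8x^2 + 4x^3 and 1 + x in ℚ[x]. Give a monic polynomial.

Euclidean algorithm in ℚ[x]:
  4x^3 - 8x^2 - 80x - 420 = (4x^2 - 12x - 68)(x + 1) + (-352)
  x + 1 = (-(1/352)x - 1/352)(-352) + (0)
The last nonzero remainder is the constant -352, so the polynomials are coprime and gcd = 1.

1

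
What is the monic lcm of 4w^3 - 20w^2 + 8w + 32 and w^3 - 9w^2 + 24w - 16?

w^5 - 10w^4 + 31w^3 - 22w^2 - 32w + 32

Apply the Euclidean algorithm:
  4w^3 - 20w^2 + 8w + 32 = (4)(w^3 - 9w^2 + 24w - 16) + (16w^2 - 88w + 96)
  w^3 - 9w^2 + 24w - 16 = ((1/16)w - 7/32)(16w^2 - 88w + 96) + (-(5/4)w + 5)
  16w^2 - 88w + 96 = (-(64/5)w + 96/5)(-(5/4)w + 5) + (0)
Last nonzero remainder: -(5/4)w + 5. Dividing through by -5/4 gives the monic gcd w - 4.
Then lcm(f, g) = f·g / gcd(f, g); expanding and making the result monic gives the answer.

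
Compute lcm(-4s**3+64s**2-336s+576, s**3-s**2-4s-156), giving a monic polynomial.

s**5-11s**4+30s**3-140s**2+1464s-3744

Repeated division with remainder:
  -4s**3+64s**2-336s+576 = (-4)(s**3-s**2-4s-156) + (60s**2-352s-48)
  s**3-s**2-4s-156 = ((1/60)s+73/900)(60s**2-352s-48) + ((5704/225)s-11408/75)
  60s**2-352s-48 = ((3375/1426)s+225/713)((5704/225)s-11408/75) + (0)
Last nonzero remainder: (5704/225)s-11408/75. Dividing through by 5704/225 gives the monic gcd s-6.
Then lcm(f, g) = f·g / gcd(f, g); expanding and making the result monic gives the answer.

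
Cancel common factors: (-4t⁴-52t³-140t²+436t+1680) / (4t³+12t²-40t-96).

By polynomial division,
  -4t⁴-52t³-140t²+436t+1680 = (-t-10)(4t³+12t²-40t-96) + (-60t²-60t+720)
  4t³+12t²-40t-96 = (-(1/15)t-2/15)(-60t²-60t+720) + (0)
Last nonzero remainder: -60t²-60t+720. Dividing through by -60 gives the monic gcd t²+t-12.
Cancel t²+t-12 from numerator and denominator to get the reduced form.

(-t²-12t-35)/(t+2)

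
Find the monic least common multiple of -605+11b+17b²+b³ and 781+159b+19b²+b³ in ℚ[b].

-42955-4059b+690b²+218b³+25b⁴+b⁵

Repeated division with remainder:
  b³+17b²+11b-605 = (b³+19b²+159b+781) + (-2b²-148b-1386)
  b³+19b²+159b+781 = (-(1/2)b+55/2)(-2b²-148b-1386) + (3536b+38896)
  -2b²-148b-1386 = (-(1/1768)b-63/1768)(3536b+38896) + (0)
Last nonzero remainder: 3536b+38896. Dividing through by 3536 gives the monic gcd b+11.
Then lcm(f, g) = f·g / gcd(f, g); expanding and making the result monic gives the answer.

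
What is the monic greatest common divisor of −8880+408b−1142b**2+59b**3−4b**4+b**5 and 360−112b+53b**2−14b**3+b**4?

8+b**2

Repeated division with remainder:
  b**5−4b**4+59b**3−1142b**2+408b−8880 = (b+10)(b**4−14b**3+53b**2−112b+360) + (146b**3−1560b**2+1168b−12480)
  b**4−14b**3+53b**2−112b+360 = ((1/146)b−121/5329)(146b**3−1560b**2+1168b−12480) + ((51045/5329)b**2+408360/5329)
  146b**3−1560b**2+1168b−12480 = ((778034/51045)b−554216/3403)((51045/5329)b**2+408360/5329) + (0)
Last nonzero remainder: (51045/5329)b**2+408360/5329. Dividing through by 51045/5329 gives the monic gcd b**2+8.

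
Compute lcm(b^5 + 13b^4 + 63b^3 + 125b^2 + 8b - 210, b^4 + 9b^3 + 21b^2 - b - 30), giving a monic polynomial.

Apply the Euclidean algorithm:
  b^5 + 13b^4 + 63b^3 + 125b^2 + 8b - 210 = (b + 4)(b^4 + 9b^3 + 21b^2 - b - 30) + (6b^3 + 42b^2 + 42b - 90)
  b^4 + 9b^3 + 21b^2 - b - 30 = ((1/6)b + 1/3)(6b^3 + 42b^2 + 42b - 90) + (0)
Last nonzero remainder: 6b^3 + 42b^2 + 42b - 90. Dividing through by 6 gives the monic gcd b^3 + 7b^2 + 7b - 15.
Then lcm(f, g) = f·g / gcd(f, g); expanding and making the result monic gives the answer.

b^6 + 15b^5 + 89b^4 + 251b^3 + 258b^2 - 194b - 420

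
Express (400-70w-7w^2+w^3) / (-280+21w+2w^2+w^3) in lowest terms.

(-80-2w+w^2)/(56+7w+w^2)

Apply the Euclidean algorithm:
  w^3-7w^2-70w+400 = (w^3+2w^2+21w-280) + (-9w^2-91w+680)
  w^3+2w^2+21w-280 = (-(1/9)w+73/81)(-9w^2-91w+680) + ((14464/81)w-72320/81)
  -9w^2-91w+680 = (-(729/14464)w-1377/1808)((14464/81)w-72320/81) + (0)
Last nonzero remainder: (14464/81)w-72320/81. Dividing through by 14464/81 gives the monic gcd w-5.
Cancel w-5 from numerator and denominator to get the reduced form.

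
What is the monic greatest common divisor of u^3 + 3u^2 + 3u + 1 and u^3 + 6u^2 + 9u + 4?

u^2 + 2u + 1

Euclidean algorithm in ℚ[u]:
  u^3 + 3u^2 + 3u + 1 = (u^3 + 6u^2 + 9u + 4) + (-3u^2 - 6u - 3)
  u^3 + 6u^2 + 9u + 4 = (-(1/3)u - 4/3)(-3u^2 - 6u - 3) + (0)
Last nonzero remainder: -3u^2 - 6u - 3. Dividing through by -3 gives the monic gcd u^2 + 2u + 1.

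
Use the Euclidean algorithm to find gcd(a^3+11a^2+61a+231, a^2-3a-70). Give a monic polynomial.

a+7

Apply the Euclidean algorithm:
  a^3+11a^2+61a+231 = (a+14)(a^2-3a-70) + (173a+1211)
  a^2-3a-70 = ((1/173)a-10/173)(173a+1211) + (0)
Last nonzero remainder: 173a+1211. Dividing through by 173 gives the monic gcd a+7.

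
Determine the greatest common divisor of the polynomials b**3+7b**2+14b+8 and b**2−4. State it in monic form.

b+2

Repeated division with remainder:
  b**3+7b**2+14b+8 = (b+7)(b**2−4) + (18b+36)
  b**2−4 = ((1/18)b−1/9)(18b+36) + (0)
Last nonzero remainder: 18b+36. Dividing through by 18 gives the monic gcd b+2.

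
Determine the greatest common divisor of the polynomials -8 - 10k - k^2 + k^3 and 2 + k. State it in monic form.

2 + k

By polynomial division,
  k^3 - k^2 - 10k - 8 = (k^2 - 3k - 4)(k + 2) + (0)
The last nonzero remainder k + 2 is already monic.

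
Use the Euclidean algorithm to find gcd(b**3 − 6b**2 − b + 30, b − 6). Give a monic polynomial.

Euclidean algorithm in ℚ[b]:
  b**3 − 6b**2 − b + 30 = (b**2 − 1)(b − 6) + (24)
  b − 6 = ((1/24)b − 1/4)(24) + (0)
The last nonzero remainder is the constant 24, so the polynomials are coprime and gcd = 1.

1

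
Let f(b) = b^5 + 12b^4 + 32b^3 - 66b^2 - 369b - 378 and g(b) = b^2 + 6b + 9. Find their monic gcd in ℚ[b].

Euclidean algorithm in ℚ[b]:
  b^5 + 12b^4 + 32b^3 - 66b^2 - 369b - 378 = (b^3 + 6b^2 - 13b - 42)(b^2 + 6b + 9) + (0)
The last nonzero remainder b^2 + 6b + 9 is already monic.

b^2 + 6b + 9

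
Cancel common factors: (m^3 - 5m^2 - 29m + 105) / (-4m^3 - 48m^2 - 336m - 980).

(-m^2 + 10m - 21)/(4m^2 + 28m + 196)

By polynomial division,
  m^3 - 5m^2 - 29m + 105 = (-1/4)(-4m^3 - 48m^2 - 336m - 980) + (-17m^2 - 113m - 140)
  -4m^3 - 48m^2 - 336m - 980 = ((4/17)m + 364/289)(-17m^2 - 113m - 140) + (-(46452/289)m - 232260/289)
  -17m^2 - 113m - 140 = ((4913/46452)m + 289/1659)(-(46452/289)m - 232260/289) + (0)
Last nonzero remainder: -(46452/289)m - 232260/289. Dividing through by -46452/289 gives the monic gcd m + 5.
Cancel m + 5 from numerator and denominator to get the reduced form.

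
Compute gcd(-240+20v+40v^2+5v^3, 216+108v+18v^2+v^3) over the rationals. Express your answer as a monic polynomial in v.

6+v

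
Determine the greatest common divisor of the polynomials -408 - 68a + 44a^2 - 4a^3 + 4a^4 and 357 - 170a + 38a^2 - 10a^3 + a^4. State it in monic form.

By polynomial division,
  4a^4 - 4a^3 + 44a^2 - 68a - 408 = (4)(a^4 - 10a^3 + 38a^2 - 170a + 357) + (36a^3 - 108a^2 + 612a - 1836)
  a^4 - 10a^3 + 38a^2 - 170a + 357 = ((1/36)a - 7/36)(36a^3 - 108a^2 + 612a - 1836) + (0)
Last nonzero remainder: 36a^3 - 108a^2 + 612a - 1836. Dividing through by 36 gives the monic gcd a^3 - 3a^2 + 17a - 51.

-51 + 17a - 3a^2 + a^3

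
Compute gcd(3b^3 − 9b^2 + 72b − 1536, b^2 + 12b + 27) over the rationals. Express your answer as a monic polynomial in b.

1

Repeated division with remainder:
  3b^3 − 9b^2 + 72b − 1536 = (3b − 45)(b^2 + 12b + 27) + (531b − 321)
  b^2 + 12b + 27 = ((1/531)b + 2231/93987)(531b − 321) + (1084600/31329)
  531b − 321 = ((16635699/1084600)b − 10056609/1084600)(1084600/31329) + (0)
The last nonzero remainder is the constant 1084600/31329, so the polynomials are coprime and gcd = 1.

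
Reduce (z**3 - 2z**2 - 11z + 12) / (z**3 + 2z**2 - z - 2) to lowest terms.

Euclidean algorithm in ℚ[z]:
  z**3 - 2z**2 - 11z + 12 = (z**3 + 2z**2 - z - 2) + (-4z**2 - 10z + 14)
  z**3 + 2z**2 - z - 2 = (-(1/4)z + 1/8)(-4z**2 - 10z + 14) + ((15/4)z - 15/4)
  -4z**2 - 10z + 14 = (-(16/15)z - 56/15)((15/4)z - 15/4) + (0)
Last nonzero remainder: (15/4)z - 15/4. Dividing through by 15/4 gives the monic gcd z - 1.
Cancel z - 1 from numerator and denominator to get the reduced form.

(z**2 - z - 12)/(z**2 + 3z + 2)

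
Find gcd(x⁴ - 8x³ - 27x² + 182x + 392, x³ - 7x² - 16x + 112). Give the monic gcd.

x² - 3x - 28

By polynomial division,
  x⁴ - 8x³ - 27x² + 182x + 392 = (x - 1)(x³ - 7x² - 16x + 112) + (-18x² + 54x + 504)
  x³ - 7x² - 16x + 112 = (-(1/18)x + 2/9)(-18x² + 54x + 504) + (0)
Last nonzero remainder: -18x² + 54x + 504. Dividing through by -18 gives the monic gcd x² - 3x - 28.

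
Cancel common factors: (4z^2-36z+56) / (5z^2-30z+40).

(4z-28)/(5z-20)

Apply the Euclidean algorithm:
  4z^2-36z+56 = (4/5)(5z^2-30z+40) + (-12z+24)
  5z^2-30z+40 = (-(5/12)z+5/3)(-12z+24) + (0)
Last nonzero remainder: -12z+24. Dividing through by -12 gives the monic gcd z-2.
Cancel z-2 from numerator and denominator to get the reduced form.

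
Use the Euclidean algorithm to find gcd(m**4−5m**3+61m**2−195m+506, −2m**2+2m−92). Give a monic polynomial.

Euclidean algorithm in ℚ[m]:
  m**4−5m**3+61m**2−195m+506 = (−(1/2)m**2+2m−11/2)(−2m**2+2m−92) + (0)
Last nonzero remainder: −2m**2+2m−92. Dividing through by −2 gives the monic gcd m**2−m+46.

m**2−m+46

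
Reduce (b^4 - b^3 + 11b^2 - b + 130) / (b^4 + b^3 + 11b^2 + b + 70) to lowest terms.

(b^2 - 4b + 13)/(b^2 - 2b + 7)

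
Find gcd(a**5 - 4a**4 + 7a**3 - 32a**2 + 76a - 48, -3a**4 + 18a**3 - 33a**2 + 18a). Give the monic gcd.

a**3 - 6a**2 + 11a - 6

By polynomial division,
  a**5 - 4a**4 + 7a**3 - 32a**2 + 76a - 48 = (-(1/3)a - 2/3)(-3a**4 + 18a**3 - 33a**2 + 18a) + (8a**3 - 48a**2 + 88a - 48)
  -3a**4 + 18a**3 - 33a**2 + 18a = (-(3/8)a)(8a**3 - 48a**2 + 88a - 48) + (0)
Last nonzero remainder: 8a**3 - 48a**2 + 88a - 48. Dividing through by 8 gives the monic gcd a**3 - 6a**2 + 11a - 6.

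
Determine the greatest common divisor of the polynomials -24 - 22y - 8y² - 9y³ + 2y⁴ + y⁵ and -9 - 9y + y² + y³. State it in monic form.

-3 - 2y + y²

Repeated division with remainder:
  y⁵ + 2y⁴ - 9y³ - 8y² - 22y - 24 = (y² + y - 1)(y³ + y² - 9y - 9) + (11y² - 22y - 33)
  y³ + y² - 9y - 9 = ((1/11)y + 3/11)(11y² - 22y - 33) + (0)
Last nonzero remainder: 11y² - 22y - 33. Dividing through by 11 gives the monic gcd y² - 2y - 3.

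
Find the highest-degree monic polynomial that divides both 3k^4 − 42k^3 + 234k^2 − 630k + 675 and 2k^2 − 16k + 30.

k^2 − 8k + 15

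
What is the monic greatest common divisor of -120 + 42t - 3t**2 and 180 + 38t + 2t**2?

1

Euclidean algorithm in ℚ[t]:
  -3t**2 + 42t - 120 = (-3/2)(2t**2 + 38t + 180) + (99t + 150)
  2t**2 + 38t + 180 = ((2/99)t + 1154/3267)(99t + 150) + (138320/1089)
  99t + 150 = ((107811/138320)t + 16335/13832)(138320/1089) + (0)
The last nonzero remainder is the constant 138320/1089, so the polynomials are coprime and gcd = 1.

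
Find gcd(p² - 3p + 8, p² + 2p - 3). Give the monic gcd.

By polynomial division,
  p² - 3p + 8 = (p² + 2p - 3) + (-5p + 11)
  p² + 2p - 3 = (-(1/5)p - 21/25)(-5p + 11) + (156/25)
  -5p + 11 = (-(125/156)p + 275/156)(156/25) + (0)
The last nonzero remainder is the constant 156/25, so the polynomials are coprime and gcd = 1.

1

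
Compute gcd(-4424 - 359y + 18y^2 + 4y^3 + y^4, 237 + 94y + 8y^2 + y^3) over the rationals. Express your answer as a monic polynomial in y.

79 + 5y + y^2

Repeated division with remainder:
  y^4 + 4y^3 + 18y^2 - 359y - 4424 = (y - 4)(y^3 + 8y^2 + 94y + 237) + (-44y^2 - 220y - 3476)
  y^3 + 8y^2 + 94y + 237 = (-(1/44)y - 3/44)(-44y^2 - 220y - 3476) + (0)
Last nonzero remainder: -44y^2 - 220y - 3476. Dividing through by -44 gives the monic gcd y^2 + 5y + 79.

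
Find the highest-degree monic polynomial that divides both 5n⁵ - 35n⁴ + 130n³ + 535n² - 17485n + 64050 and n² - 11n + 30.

n² - 11n + 30

Repeated division with remainder:
  5n⁵ - 35n⁴ + 130n³ + 535n² - 17485n + 64050 = (5n³ + 20n² + 200n + 2135)(n² - 11n + 30) + (0)
The last nonzero remainder n² - 11n + 30 is already monic.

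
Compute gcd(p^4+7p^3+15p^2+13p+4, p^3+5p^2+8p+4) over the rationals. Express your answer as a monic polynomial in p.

Euclidean algorithm in ℚ[p]:
  p^4+7p^3+15p^2+13p+4 = (p+2)(p^3+5p^2+8p+4) + (-3p^2-7p-4)
  p^3+5p^2+8p+4 = (-(1/3)p-8/9)(-3p^2-7p-4) + ((4/9)p+4/9)
  -3p^2-7p-4 = (-(27/4)p-9)((4/9)p+4/9) + (0)
Last nonzero remainder: (4/9)p+4/9. Dividing through by 4/9 gives the monic gcd p+1.

p+1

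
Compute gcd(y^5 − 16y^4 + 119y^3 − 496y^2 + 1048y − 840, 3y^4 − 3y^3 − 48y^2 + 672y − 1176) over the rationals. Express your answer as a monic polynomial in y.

y^3 − 8y^2 + 40y − 56

Apply the Euclidean algorithm:
  y^5 − 16y^4 + 119y^3 − 496y^2 + 1048y − 840 = ((1/3)y − 5)(3y^4 − 3y^3 − 48y^2 + 672y − 1176) + (120y^3 − 960y^2 + 4800y − 6720)
  3y^4 − 3y^3 − 48y^2 + 672y − 1176 = ((1/40)y + 7/40)(120y^3 − 960y^2 + 4800y − 6720) + (0)
Last nonzero remainder: 120y^3 − 960y^2 + 4800y − 6720. Dividing through by 120 gives the monic gcd y^3 − 8y^2 + 40y − 56.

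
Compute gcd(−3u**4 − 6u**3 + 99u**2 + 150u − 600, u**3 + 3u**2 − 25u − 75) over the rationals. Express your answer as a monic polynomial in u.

Euclidean algorithm in ℚ[u]:
  −3u**4 − 6u**3 + 99u**2 + 150u − 600 = (−3u + 3)(u**3 + 3u**2 − 25u − 75) + (15u**2 − 375)
  u**3 + 3u**2 − 25u − 75 = ((1/15)u + 1/5)(15u**2 − 375) + (0)
Last nonzero remainder: 15u**2 − 375. Dividing through by 15 gives the monic gcd u**2 − 25.

u**2 − 25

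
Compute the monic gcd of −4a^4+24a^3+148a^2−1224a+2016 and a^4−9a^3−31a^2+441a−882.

a^3−2a^2−45a+126

Repeated division with remainder:
  −4a^4+24a^3+148a^2−1224a+2016 = (−4)(a^4−9a^3−31a^2+441a−882) + (−12a^3+24a^2+540a−1512)
  a^4−9a^3−31a^2+441a−882 = (−(1/12)a+7/12)(−12a^3+24a^2+540a−1512) + (0)
Last nonzero remainder: −12a^3+24a^2+540a−1512. Dividing through by −12 gives the monic gcd a^3−2a^2−45a+126.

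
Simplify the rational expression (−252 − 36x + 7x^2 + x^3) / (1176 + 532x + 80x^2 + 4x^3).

Apply the Euclidean algorithm:
  x^3 + 7x^2 − 36x − 252 = (1/4)(4x^3 + 80x^2 + 532x + 1176) + (−13x^2 − 169x − 546)
  4x^3 + 80x^2 + 532x + 1176 = (−(4/13)x − 28/13)(−13x^2 − 169x − 546) + (0)
Last nonzero remainder: −13x^2 − 169x − 546. Dividing through by −13 gives the monic gcd x^2 + 13x + 42.
Cancel x^2 + 13x + 42 from numerator and denominator to get the reduced form.

(−6 + x)/(28 + 4x)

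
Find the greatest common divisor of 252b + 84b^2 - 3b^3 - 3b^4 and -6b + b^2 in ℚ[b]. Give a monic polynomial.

-6b + b^2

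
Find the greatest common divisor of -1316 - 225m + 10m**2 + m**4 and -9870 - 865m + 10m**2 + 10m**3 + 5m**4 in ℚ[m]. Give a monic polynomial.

-329 + 26m - 4m**2 + m**3

Euclidean algorithm in ℚ[m]:
  m**4 + 10m**2 - 225m - 1316 = (1/5)(5m**4 + 10m**3 + 10m**2 - 865m - 9870) + (-2m**3 + 8m**2 - 52m + 658)
  5m**4 + 10m**3 + 10m**2 - 865m - 9870 = (-(5/2)m - 15)(-2m**3 + 8m**2 - 52m + 658) + (0)
Last nonzero remainder: -2m**3 + 8m**2 - 52m + 658. Dividing through by -2 gives the monic gcd m**3 - 4m**2 + 26m - 329.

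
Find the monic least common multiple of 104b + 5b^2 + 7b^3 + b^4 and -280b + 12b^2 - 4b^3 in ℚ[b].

7280b + 38b^2 + 579b^3 + 54b^4 + 4b^5 + b^6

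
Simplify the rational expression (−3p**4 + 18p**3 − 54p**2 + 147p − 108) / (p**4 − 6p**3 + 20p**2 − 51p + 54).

(−3p**2 + 15p − 12)/(p**2 − 5p + 6)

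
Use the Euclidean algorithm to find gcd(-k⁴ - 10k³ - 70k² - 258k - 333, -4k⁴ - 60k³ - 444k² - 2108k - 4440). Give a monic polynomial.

k² + 4k + 37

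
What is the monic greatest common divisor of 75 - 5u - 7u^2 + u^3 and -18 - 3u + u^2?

3 + u

Apply the Euclidean algorithm:
  u^3 - 7u^2 - 5u + 75 = (u - 4)(u^2 - 3u - 18) + (u + 3)
  u^2 - 3u - 18 = (u - 6)(u + 3) + (0)
The last nonzero remainder u + 3 is already monic.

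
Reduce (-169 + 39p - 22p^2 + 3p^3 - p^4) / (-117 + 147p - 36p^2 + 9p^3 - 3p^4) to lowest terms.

(13 - 4p + p^2)/(9 - 12p + 3p^2)

Euclidean algorithm in ℚ[p]:
  -p^4 + 3p^3 - 22p^2 + 39p - 169 = (1/3)(-3p^4 + 9p^3 - 36p^2 + 147p - 117) + (-10p^2 - 10p - 130)
  -3p^4 + 9p^3 - 36p^2 + 147p - 117 = ((3/10)p^2 - (6/5)p + 9/10)(-10p^2 - 10p - 130) + (0)
Last nonzero remainder: -10p^2 - 10p - 130. Dividing through by -10 gives the monic gcd p^2 + p + 13.
Cancel p^2 + p + 13 from numerator and denominator to get the reduced form.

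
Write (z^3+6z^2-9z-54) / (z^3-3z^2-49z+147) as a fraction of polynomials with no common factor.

By polynomial division,
  z^3+6z^2-9z-54 = (z^3-3z^2-49z+147) + (9z^2+40z-201)
  z^3-3z^2-49z+147 = ((1/9)z-67/81)(9z^2+40z-201) + ((520/81)z-520/27)
  9z^2+40z-201 = ((729/520)z+5427/520)((520/81)z-520/27) + (0)
Last nonzero remainder: (520/81)z-520/27. Dividing through by 520/81 gives the monic gcd z-3.
Cancel z-3 from numerator and denominator to get the reduced form.

(z^2+9z+18)/(z^2-49)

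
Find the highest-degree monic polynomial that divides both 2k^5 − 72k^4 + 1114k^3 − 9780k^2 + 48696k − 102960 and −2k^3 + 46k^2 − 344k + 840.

k^2 − 16k + 60

Repeated division with remainder:
  2k^5 − 72k^4 + 1114k^3 − 9780k^2 + 48696k − 102960 = (−k^2 + 13k − 86)(−2k^3 + 46k^2 − 344k + 840) + (−512k^2 + 8192k − 30720)
  −2k^3 + 46k^2 − 344k + 840 = ((1/256)k − 7/256)(−512k^2 + 8192k − 30720) + (0)
Last nonzero remainder: −512k^2 + 8192k − 30720. Dividing through by −512 gives the monic gcd k^2 − 16k + 60.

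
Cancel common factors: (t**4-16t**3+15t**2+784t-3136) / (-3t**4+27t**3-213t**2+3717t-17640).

(-t**2+t+56)/(3t**2+18t+315)

Repeated division with remainder:
  t**4-16t**3+15t**2+784t-3136 = (-1/3)(-3t**4+27t**3-213t**2+3717t-17640) + (-7t**3-56t**2+2023t-9016)
  -3t**4+27t**3-213t**2+3717t-17640 = ((3/7)t-51/7)(-7t**3-56t**2+2023t-9016) + (-1488t**2+22320t-83328)
  -7t**3-56t**2+2023t-9016 = ((7/1488)t+161/1488)(-1488t**2+22320t-83328) + (0)
Last nonzero remainder: -1488t**2+22320t-83328. Dividing through by -1488 gives the monic gcd t**2-15t+56.
Cancel t**2-15t+56 from numerator and denominator to get the reduced form.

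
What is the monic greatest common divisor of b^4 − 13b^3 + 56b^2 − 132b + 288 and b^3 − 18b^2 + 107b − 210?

b − 6

Apply the Euclidean algorithm:
  b^4 − 13b^3 + 56b^2 − 132b + 288 = (b + 5)(b^3 − 18b^2 + 107b − 210) + (39b^2 − 457b + 1338)
  b^3 − 18b^2 + 107b − 210 = ((1/39)b − 245/1521)(39b^2 − 457b + 1338) + (−(1400/1521)b + 2800/507)
  39b^2 − 457b + 1338 = (−(59319/1400)b + 339183/1400)(−(1400/1521)b + 2800/507) + (0)
Last nonzero remainder: −(1400/1521)b + 2800/507. Dividing through by −1400/1521 gives the monic gcd b − 6.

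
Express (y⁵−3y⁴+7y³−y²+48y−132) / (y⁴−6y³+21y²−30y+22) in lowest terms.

(y³+y²−12)/(y²−2y+2)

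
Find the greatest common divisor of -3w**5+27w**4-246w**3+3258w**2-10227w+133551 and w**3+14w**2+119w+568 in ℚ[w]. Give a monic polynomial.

By polynomial division,
  -3w**5+27w**4-246w**3+3258w**2-10227w+133551 = (-3w**2+69w-855)(w**3+14w**2+119w+568) + (8721w**2+52326w+619191)
  w**3+14w**2+119w+568 = ((1/8721)w+8/8721)(8721w**2+52326w+619191) + (0)
Last nonzero remainder: 8721w**2+52326w+619191. Dividing through by 8721 gives the monic gcd w**2+6w+71.

w**2+6w+71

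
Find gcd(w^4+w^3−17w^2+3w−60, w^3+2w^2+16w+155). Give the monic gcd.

w+5

Repeated division with remainder:
  w^4+w^3−17w^2+3w−60 = (w−1)(w^3+2w^2+16w+155) + (−31w^2−136w+95)
  w^3+2w^2+16w+155 = (−(1/31)w+74/961)(−31w^2−136w+95) + ((28385/961)w+141925/961)
  −31w^2−136w+95 = (−(29791/28385)w+18259/28385)((28385/961)w+141925/961) + (0)
Last nonzero remainder: (28385/961)w+141925/961. Dividing through by 28385/961 gives the monic gcd w+5.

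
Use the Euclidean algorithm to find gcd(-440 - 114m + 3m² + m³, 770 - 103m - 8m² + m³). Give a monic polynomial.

-110 - m + m²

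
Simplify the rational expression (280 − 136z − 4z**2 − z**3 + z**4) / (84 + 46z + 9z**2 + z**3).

By polynomial division,
  z**4 − z**3 − 4z**2 − 136z + 280 = (z − 10)(z**3 + 9z**2 + 46z + 84) + (40z**2 + 240z + 1120)
  z**3 + 9z**2 + 46z + 84 = ((1/40)z + 3/40)(40z**2 + 240z + 1120) + (0)
Last nonzero remainder: 40z**2 + 240z + 1120. Dividing through by 40 gives the monic gcd z**2 + 6z + 28.
Cancel z**2 + 6z + 28 from numerator and denominator to get the reduced form.

(10 − 7z + z**2)/(3 + z)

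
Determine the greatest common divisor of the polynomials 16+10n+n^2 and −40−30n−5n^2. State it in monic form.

2+n

Euclidean algorithm in ℚ[n]:
  n^2+10n+16 = (−1/5)(−5n^2−30n−40) + (4n+8)
  −5n^2−30n−40 = (−(5/4)n−5)(4n+8) + (0)
Last nonzero remainder: 4n+8. Dividing through by 4 gives the monic gcd n+2.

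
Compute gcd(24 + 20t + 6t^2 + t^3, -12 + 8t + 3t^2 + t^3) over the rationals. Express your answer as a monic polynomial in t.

Repeated division with remainder:
  t^3 + 6t^2 + 20t + 24 = (t^3 + 3t^2 + 8t - 12) + (3t^2 + 12t + 36)
  t^3 + 3t^2 + 8t - 12 = ((1/3)t - 1/3)(3t^2 + 12t + 36) + (0)
Last nonzero remainder: 3t^2 + 12t + 36. Dividing through by 3 gives the monic gcd t^2 + 4t + 12.

12 + 4t + t^2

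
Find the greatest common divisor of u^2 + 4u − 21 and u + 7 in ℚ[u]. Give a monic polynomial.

u + 7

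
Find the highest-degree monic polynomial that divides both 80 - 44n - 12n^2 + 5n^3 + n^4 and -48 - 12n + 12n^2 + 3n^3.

Apply the Euclidean algorithm:
  n^4 + 5n^3 - 12n^2 - 44n + 80 = ((1/3)n + 1/3)(3n^3 + 12n^2 - 12n - 48) + (-12n^2 - 24n + 96)
  3n^3 + 12n^2 - 12n - 48 = (-(1/4)n - 1/2)(-12n^2 - 24n + 96) + (0)
Last nonzero remainder: -12n^2 - 24n + 96. Dividing through by -12 gives the monic gcd n^2 + 2n - 8.

-8 + 2n + n^2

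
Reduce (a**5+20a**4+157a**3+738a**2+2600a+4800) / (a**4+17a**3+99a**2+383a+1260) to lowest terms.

(a**3+19a**2+118a+240)/(a**2+16a+63)

By polynomial division,
  a**5+20a**4+157a**3+738a**2+2600a+4800 = (a+3)(a**4+17a**3+99a**2+383a+1260) + (7a**3+58a**2+191a+1020)
  a**4+17a**3+99a**2+383a+1260 = ((1/7)a+61/49)(7a**3+58a**2+191a+1020) + (-(24/49)a**2-(24/49)a-480/49)
  7a**3+58a**2+191a+1020 = (-(343/24)a-833/8)(-(24/49)a**2-(24/49)a-480/49) + (0)
Last nonzero remainder: -(24/49)a**2-(24/49)a-480/49. Dividing through by -24/49 gives the monic gcd a**2+a+20.
Cancel a**2+a+20 from numerator and denominator to get the reduced form.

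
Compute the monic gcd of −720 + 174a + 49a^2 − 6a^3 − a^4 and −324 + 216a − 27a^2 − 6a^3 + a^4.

−18 + 3a + a^2

Repeated division with remainder:
  −a^4 − 6a^3 + 49a^2 + 174a − 720 = (−1)(a^4 − 6a^3 − 27a^2 + 216a − 324) + (−12a^3 + 22a^2 + 390a − 1044)
  a^4 − 6a^3 − 27a^2 + 216a − 324 = (−(1/12)a + 25/72)(−12a^3 + 22a^2 + 390a − 1044) + (−(77/36)a^2 − (77/12)a + 77/2)
  −12a^3 + 22a^2 + 390a − 1044 = ((432/77)a − 2088/77)(−(77/36)a^2 − (77/12)a + 77/2) + (0)
Last nonzero remainder: −(77/36)a^2 − (77/12)a + 77/2. Dividing through by −77/36 gives the monic gcd a^2 + 3a − 18.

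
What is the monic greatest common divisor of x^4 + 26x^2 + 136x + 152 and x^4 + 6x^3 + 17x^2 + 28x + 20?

x^2 + 4x + 4

Repeated division with remainder:
  x^4 + 26x^2 + 136x + 152 = (x^4 + 6x^3 + 17x^2 + 28x + 20) + (−6x^3 + 9x^2 + 108x + 132)
  x^4 + 6x^3 + 17x^2 + 28x + 20 = (−(1/6)x − 5/4)(−6x^3 + 9x^2 + 108x + 132) + ((185/4)x^2 + 185x + 185)
  −6x^3 + 9x^2 + 108x + 132 = (−(24/185)x + 132/185)((185/4)x^2 + 185x + 185) + (0)
Last nonzero remainder: (185/4)x^2 + 185x + 185. Dividing through by 185/4 gives the monic gcd x^2 + 4x + 4.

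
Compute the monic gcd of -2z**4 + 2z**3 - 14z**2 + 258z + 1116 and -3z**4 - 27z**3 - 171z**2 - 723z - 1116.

z**3 + 5z**2 + 37z + 93

Apply the Euclidean algorithm:
  -2z**4 + 2z**3 - 14z**2 + 258z + 1116 = (2/3)(-3z**4 - 27z**3 - 171z**2 - 723z - 1116) + (20z**3 + 100z**2 + 740z + 1860)
  -3z**4 - 27z**3 - 171z**2 - 723z - 1116 = (-(3/20)z - 3/5)(20z**3 + 100z**2 + 740z + 1860) + (0)
Last nonzero remainder: 20z**3 + 100z**2 + 740z + 1860. Dividing through by 20 gives the monic gcd z**3 + 5z**2 + 37z + 93.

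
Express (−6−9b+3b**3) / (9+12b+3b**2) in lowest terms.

(−2−b+b**2)/(3+b)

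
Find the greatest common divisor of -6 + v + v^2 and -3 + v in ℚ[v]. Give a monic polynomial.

Repeated division with remainder:
  v^2 + v - 6 = (v + 4)(v - 3) + (6)
  v - 3 = ((1/6)v - 1/2)(6) + (0)
The last nonzero remainder is the constant 6, so the polynomials are coprime and gcd = 1.

1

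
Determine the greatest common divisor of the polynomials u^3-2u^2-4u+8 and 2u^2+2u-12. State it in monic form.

u-2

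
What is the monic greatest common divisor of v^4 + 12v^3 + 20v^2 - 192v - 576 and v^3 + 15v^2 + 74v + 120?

v^2 + 10v + 24

Euclidean algorithm in ℚ[v]:
  v^4 + 12v^3 + 20v^2 - 192v - 576 = (v - 3)(v^3 + 15v^2 + 74v + 120) + (-9v^2 - 90v - 216)
  v^3 + 15v^2 + 74v + 120 = (-(1/9)v - 5/9)(-9v^2 - 90v - 216) + (0)
Last nonzero remainder: -9v^2 - 90v - 216. Dividing through by -9 gives the monic gcd v^2 + 10v + 24.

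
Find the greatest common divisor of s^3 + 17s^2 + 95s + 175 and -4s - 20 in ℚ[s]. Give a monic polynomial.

s + 5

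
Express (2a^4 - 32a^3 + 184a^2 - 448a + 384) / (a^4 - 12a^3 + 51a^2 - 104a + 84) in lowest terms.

(2a^2 - 16a + 32)/(a^2 - 4a + 7)

By polynomial division,
  2a^4 - 32a^3 + 184a^2 - 448a + 384 = (2)(a^4 - 12a^3 + 51a^2 - 104a + 84) + (-8a^3 + 82a^2 - 240a + 216)
  a^4 - 12a^3 + 51a^2 - 104a + 84 = (-(1/8)a + 7/32)(-8a^3 + 82a^2 - 240a + 216) + ((49/16)a^2 - (49/2)a + 147/4)
  -8a^3 + 82a^2 - 240a + 216 = (-(128/49)a + 288/49)((49/16)a^2 - (49/2)a + 147/4) + (0)
Last nonzero remainder: (49/16)a^2 - (49/2)a + 147/4. Dividing through by 49/16 gives the monic gcd a^2 - 8a + 12.
Cancel a^2 - 8a + 12 from numerator and denominator to get the reduced form.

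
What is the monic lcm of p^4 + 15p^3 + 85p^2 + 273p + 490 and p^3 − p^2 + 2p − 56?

p^5 + 11p^4 + 25p^3 − 67p^2 − 602p − 1960

Euclidean algorithm in ℚ[p]:
  p^4 + 15p^3 + 85p^2 + 273p + 490 = (p + 16)(p^3 − p^2 + 2p − 56) + (99p^2 + 297p + 1386)
  p^3 − p^2 + 2p − 56 = ((1/99)p − 4/99)(99p^2 + 297p + 1386) + (0)
Last nonzero remainder: 99p^2 + 297p + 1386. Dividing through by 99 gives the monic gcd p^2 + 3p + 14.
Then lcm(f, g) = f·g / gcd(f, g); expanding and making the result monic gives the answer.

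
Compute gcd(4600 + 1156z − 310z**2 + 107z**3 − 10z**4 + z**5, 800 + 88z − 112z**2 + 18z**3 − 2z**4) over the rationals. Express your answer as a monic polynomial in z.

Euclidean algorithm in ℚ[z]:
  z**5 − 10z**4 + 107z**3 − 310z**2 + 1156z + 4600 = (−(1/2)z + 1/2)(−2z**4 + 18z**3 − 112z**2 + 88z + 800) + (42z**3 − 210z**2 + 1512z + 4200)
  −2z**4 + 18z**3 − 112z**2 + 88z + 800 = (−(1/21)z + 4/21)(42z**3 − 210z**2 + 1512z + 4200) + (0)
Last nonzero remainder: 42z**3 − 210z**2 + 1512z + 4200. Dividing through by 42 gives the monic gcd z**3 − 5z**2 + 36z + 100.

100 + 36z − 5z**2 + z**3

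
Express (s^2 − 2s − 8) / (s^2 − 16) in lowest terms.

Repeated division with remainder:
  s^2 − 2s − 8 = (s^2 − 16) + (−2s + 8)
  s^2 − 16 = (−(1/2)s − 2)(−2s + 8) + (0)
Last nonzero remainder: −2s + 8. Dividing through by −2 gives the monic gcd s − 4.
Cancel s − 4 from numerator and denominator to get the reduced form.

(s + 2)/(s + 4)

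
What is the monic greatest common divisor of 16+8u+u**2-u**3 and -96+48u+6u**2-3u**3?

Repeated division with remainder:
  -u**3+u**2+8u+16 = (1/3)(-3u**3+6u**2+48u-96) + (-u**2-8u+48)
  -3u**3+6u**2+48u-96 = (3u-30)(-u**2-8u+48) + (-336u+1344)
  -u**2-8u+48 = ((1/336)u+1/28)(-336u+1344) + (0)
Last nonzero remainder: -336u+1344. Dividing through by -336 gives the monic gcd u-4.

-4+u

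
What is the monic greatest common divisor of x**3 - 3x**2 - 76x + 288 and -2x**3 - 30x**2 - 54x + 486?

Repeated division with remainder:
  x**3 - 3x**2 - 76x + 288 = (-1/2)(-2x**3 - 30x**2 - 54x + 486) + (-18x**2 - 103x + 531)
  -2x**3 - 30x**2 - 54x + 486 = ((1/9)x + 167/162)(-18x**2 - 103x + 531) + (-(1105/162)x - 1105/18)
  -18x**2 - 103x + 531 = ((2916/1105)x - 9558/1105)(-(1105/162)x - 1105/18) + (0)
Last nonzero remainder: -(1105/162)x - 1105/18. Dividing through by -1105/162 gives the monic gcd x + 9.

x + 9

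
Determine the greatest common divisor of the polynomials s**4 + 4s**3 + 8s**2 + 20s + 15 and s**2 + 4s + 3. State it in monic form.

s**2 + 4s + 3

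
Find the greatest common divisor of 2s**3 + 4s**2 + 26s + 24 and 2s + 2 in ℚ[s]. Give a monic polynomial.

Repeated division with remainder:
  2s**3 + 4s**2 + 26s + 24 = (s**2 + s + 12)(2s + 2) + (0)
Last nonzero remainder: 2s + 2. Dividing through by 2 gives the monic gcd s + 1.

s + 1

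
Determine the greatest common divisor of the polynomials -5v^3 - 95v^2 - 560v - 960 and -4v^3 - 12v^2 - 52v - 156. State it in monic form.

Euclidean algorithm in ℚ[v]:
  -5v^3 - 95v^2 - 560v - 960 = (5/4)(-4v^3 - 12v^2 - 52v - 156) + (-80v^2 - 495v - 765)
  -4v^3 - 12v^2 - 52v - 156 = ((1/20)v - 51/320)(-80v^2 - 495v - 765) + (-(5929/64)v - 17787/64)
  -80v^2 - 495v - 765 = ((5120/5929)v + 16320/5929)(-(5929/64)v - 17787/64) + (0)
Last nonzero remainder: -(5929/64)v - 17787/64. Dividing through by -5929/64 gives the monic gcd v + 3.

v + 3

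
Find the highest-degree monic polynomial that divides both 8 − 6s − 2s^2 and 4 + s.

4 + s

Apply the Euclidean algorithm:
  −2s^2 − 6s + 8 = (−2s + 2)(s + 4) + (0)
The last nonzero remainder s + 4 is already monic.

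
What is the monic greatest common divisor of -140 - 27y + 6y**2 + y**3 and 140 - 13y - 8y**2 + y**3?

-20 - y + y**2

Repeated division with remainder:
  y**3 + 6y**2 - 27y - 140 = (y**3 - 8y**2 - 13y + 140) + (14y**2 - 14y - 280)
  y**3 - 8y**2 - 13y + 140 = ((1/14)y - 1/2)(14y**2 - 14y - 280) + (0)
Last nonzero remainder: 14y**2 - 14y - 280. Dividing through by 14 gives the monic gcd y**2 - y - 20.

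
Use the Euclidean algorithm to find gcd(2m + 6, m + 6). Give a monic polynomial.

Euclidean algorithm in ℚ[m]:
  2m + 6 = (2)(m + 6) + (−6)
  m + 6 = (−(1/6)m − 1)(−6) + (0)
The last nonzero remainder is the constant −6, so the polynomials are coprime and gcd = 1.

1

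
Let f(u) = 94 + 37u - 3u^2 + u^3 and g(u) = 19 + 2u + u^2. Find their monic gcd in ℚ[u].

1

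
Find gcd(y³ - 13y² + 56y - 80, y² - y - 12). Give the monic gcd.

y - 4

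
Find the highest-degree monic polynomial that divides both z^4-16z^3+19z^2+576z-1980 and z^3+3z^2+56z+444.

z+6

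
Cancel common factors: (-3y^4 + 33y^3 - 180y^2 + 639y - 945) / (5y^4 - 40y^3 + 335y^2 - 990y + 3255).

(-3y^2 + 24y - 45)/(5y^2 - 25y + 155)

Apply the Euclidean algorithm:
  -3y^4 + 33y^3 - 180y^2 + 639y - 945 = (-3/5)(5y^4 - 40y^3 + 335y^2 - 990y + 3255) + (9y^3 + 21y^2 + 45y + 1008)
  5y^4 - 40y^3 + 335y^2 - 990y + 3255 = ((5/9)y - 155/27)(9y^3 + 21y^2 + 45y + 1008) + ((3875/9)y^2 - (3875/3)y + 27125/3)
  9y^3 + 21y^2 + 45y + 1008 = ((81/3875)y + 432/3875)((3875/9)y^2 - (3875/3)y + 27125/3) + (0)
Last nonzero remainder: (3875/9)y^2 - (3875/3)y + 27125/3. Dividing through by 3875/9 gives the monic gcd y^2 - 3y + 21.
Cancel y^2 - 3y + 21 from numerator and denominator to get the reduced form.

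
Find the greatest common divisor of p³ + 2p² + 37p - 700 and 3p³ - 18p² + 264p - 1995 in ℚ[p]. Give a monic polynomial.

p - 7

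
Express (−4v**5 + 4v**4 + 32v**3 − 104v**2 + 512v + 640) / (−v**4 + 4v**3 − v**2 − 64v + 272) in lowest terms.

(4v**3 − 4v**2 + 32v + 40)/(v**2 − 4v + 17)

Repeated division with remainder:
  −4v**5 + 4v**4 + 32v**3 − 104v**2 + 512v + 640 = (4v + 12)(−v**4 + 4v**3 − v**2 − 64v + 272) + (−12v**3 + 164v**2 + 192v − 2624)
  −v**4 + 4v**3 − v**2 − 64v + 272 = ((1/12)v + 29/36)(−12v**3 + 164v**2 + 192v − 2624) + (−(1342/9)v**2 + 21472/9)
  −12v**3 + 164v**2 + 192v − 2624 = ((54/671)v − 738/671)(−(1342/9)v**2 + 21472/9) + (0)
Last nonzero remainder: −(1342/9)v**2 + 21472/9. Dividing through by −1342/9 gives the monic gcd v**2 − 16.
Cancel v**2 − 16 from numerator and denominator to get the reduced form.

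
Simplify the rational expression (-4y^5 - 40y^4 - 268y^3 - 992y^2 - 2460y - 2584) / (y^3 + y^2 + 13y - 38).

(-4y^3 - 28y^2 - 108y - 136)/(y - 2)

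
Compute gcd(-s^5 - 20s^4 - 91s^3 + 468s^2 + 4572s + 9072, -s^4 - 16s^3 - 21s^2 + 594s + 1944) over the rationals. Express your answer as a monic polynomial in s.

Euclidean algorithm in ℚ[s]:
  -s^5 - 20s^4 - 91s^3 + 468s^2 + 4572s + 9072 = (s + 4)(-s^4 - 16s^3 - 21s^2 + 594s + 1944) + (-6s^3 - 42s^2 + 252s + 1296)
  -s^4 - 16s^3 - 21s^2 + 594s + 1944 = ((1/6)s + 3/2)(-6s^3 - 42s^2 + 252s + 1296) + (0)
Last nonzero remainder: -6s^3 - 42s^2 + 252s + 1296. Dividing through by -6 gives the monic gcd s^3 + 7s^2 - 42s - 216.

s^3 + 7s^2 - 42s - 216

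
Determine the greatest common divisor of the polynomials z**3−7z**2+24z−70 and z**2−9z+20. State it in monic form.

z−5

Repeated division with remainder:
  z**3−7z**2+24z−70 = (z+2)(z**2−9z+20) + (22z−110)
  z**2−9z+20 = ((1/22)z−2/11)(22z−110) + (0)
Last nonzero remainder: 22z−110. Dividing through by 22 gives the monic gcd z−5.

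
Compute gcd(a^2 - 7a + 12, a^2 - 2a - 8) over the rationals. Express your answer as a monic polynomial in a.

Euclidean algorithm in ℚ[a]:
  a^2 - 7a + 12 = (a^2 - 2a - 8) + (-5a + 20)
  a^2 - 2a - 8 = (-(1/5)a - 2/5)(-5a + 20) + (0)
Last nonzero remainder: -5a + 20. Dividing through by -5 gives the monic gcd a - 4.

a - 4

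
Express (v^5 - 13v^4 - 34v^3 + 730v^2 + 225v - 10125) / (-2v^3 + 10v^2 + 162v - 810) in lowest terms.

(-v^3 - v^2 + 65v + 225)/(2v + 18)

Repeated division with remainder:
  v^5 - 13v^4 - 34v^3 + 730v^2 + 225v - 10125 = (-(1/2)v^2 + 4v - 7/2)(-2v^3 + 10v^2 + 162v - 810) + (-288v^2 + 4032v - 12960)
  -2v^3 + 10v^2 + 162v - 810 = ((1/144)v + 1/16)(-288v^2 + 4032v - 12960) + (0)
Last nonzero remainder: -288v^2 + 4032v - 12960. Dividing through by -288 gives the monic gcd v^2 - 14v + 45.
Cancel v^2 - 14v + 45 from numerator and denominator to get the reduced form.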